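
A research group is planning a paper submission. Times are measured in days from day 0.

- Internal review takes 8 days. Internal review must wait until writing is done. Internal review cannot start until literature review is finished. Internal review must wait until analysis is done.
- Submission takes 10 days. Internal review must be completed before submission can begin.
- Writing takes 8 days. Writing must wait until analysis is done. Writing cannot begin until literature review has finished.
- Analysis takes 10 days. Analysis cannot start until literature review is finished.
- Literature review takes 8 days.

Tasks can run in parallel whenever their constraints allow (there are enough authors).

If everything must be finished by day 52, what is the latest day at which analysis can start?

Submission must finish by day 52; it takes 10 days, so it must start by 52 − 10 = day 42.
Internal review feeds into submission (must start by day 42); so internal review must finish by day 42 and therefore start by day 34.
Writing must finish before internal review (must start by day 34). With an 8-day duration, writing must start by 34 − 8 = day 26.
For analysis: writing (must start by day 26); internal review (must start by day 34). The most restrictive is day 26; with a 10-day duration, analysis must start by day 16.

16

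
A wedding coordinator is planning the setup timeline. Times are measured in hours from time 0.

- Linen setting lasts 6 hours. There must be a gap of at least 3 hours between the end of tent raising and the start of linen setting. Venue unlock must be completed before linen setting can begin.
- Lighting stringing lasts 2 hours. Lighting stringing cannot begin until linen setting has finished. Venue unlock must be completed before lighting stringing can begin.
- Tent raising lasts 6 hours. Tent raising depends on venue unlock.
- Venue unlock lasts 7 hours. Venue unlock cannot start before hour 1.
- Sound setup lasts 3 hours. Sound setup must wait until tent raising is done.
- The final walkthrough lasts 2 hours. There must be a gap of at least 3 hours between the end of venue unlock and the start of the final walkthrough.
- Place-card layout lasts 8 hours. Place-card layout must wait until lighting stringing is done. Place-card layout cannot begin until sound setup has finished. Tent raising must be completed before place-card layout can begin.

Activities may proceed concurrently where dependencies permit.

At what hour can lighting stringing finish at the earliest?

After its own release at hour 1, venue unlock can start at hour 1 and finishes at hour 8.
Tent raising cannot begin until venue unlock (finishes hour 8). It runs from hour 8 to 8 + 6 = hour 14.
Linen setting has to wait for tent raising (finishes hour 14, plus 3-hour gap → hour 17); venue unlock (finishes hour 8). The latest of these is hour 17, so linen setting runs hour 17 to 17 + 6 = hour 23.
For lighting stringing: linen setting (finishes hour 23); venue unlock (finishes hour 8). Taking the maximum gives a start of hour 23, and it finishes at 23 + 2 = hour 25.

25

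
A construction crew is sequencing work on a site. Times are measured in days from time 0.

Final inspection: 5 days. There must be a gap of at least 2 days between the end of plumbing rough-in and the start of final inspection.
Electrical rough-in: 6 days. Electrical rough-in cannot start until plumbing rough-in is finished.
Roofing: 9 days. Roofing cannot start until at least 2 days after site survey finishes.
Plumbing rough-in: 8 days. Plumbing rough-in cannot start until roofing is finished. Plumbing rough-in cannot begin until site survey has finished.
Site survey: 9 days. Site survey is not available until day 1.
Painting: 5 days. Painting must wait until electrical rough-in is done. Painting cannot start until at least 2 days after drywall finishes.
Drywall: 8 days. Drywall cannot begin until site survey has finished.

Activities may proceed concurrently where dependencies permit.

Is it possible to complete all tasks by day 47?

Yes

Site survey waits on its own release at day 1, so it starts at day 1 and finishes at 1 + 9 = day 10.
After site survey (finishes day 10), drywall can start at day 10 and finishes at day 18.
Roofing waits on site survey (finishes day 10, plus 2-day gap → day 12), so it starts at day 12 and finishes at 12 + 9 = day 21.
For plumbing rough-in: roofing (finishes day 21); site survey (finishes day 10). Taking the maximum gives a start of day 21, and it finishes at 21 + 8 = day 29.
Final inspection cannot begin until plumbing rough-in (finishes day 29, plus 2-day gap → day 31). It runs from day 31 to 31 + 5 = day 36.
Electrical rough-in cannot begin until plumbing rough-in (finishes day 29). It runs from day 29 to 29 + 6 = day 35.
Painting needs all of electrical rough-in (finishes day 35); drywall (finishes day 18, plus 2-day gap → day 20). That puts its earliest start at day 35; it finishes at 35 + 5 = day 40.
Every task is finished by day 40, which is no later than the deadline of 47, so the schedule is feasible.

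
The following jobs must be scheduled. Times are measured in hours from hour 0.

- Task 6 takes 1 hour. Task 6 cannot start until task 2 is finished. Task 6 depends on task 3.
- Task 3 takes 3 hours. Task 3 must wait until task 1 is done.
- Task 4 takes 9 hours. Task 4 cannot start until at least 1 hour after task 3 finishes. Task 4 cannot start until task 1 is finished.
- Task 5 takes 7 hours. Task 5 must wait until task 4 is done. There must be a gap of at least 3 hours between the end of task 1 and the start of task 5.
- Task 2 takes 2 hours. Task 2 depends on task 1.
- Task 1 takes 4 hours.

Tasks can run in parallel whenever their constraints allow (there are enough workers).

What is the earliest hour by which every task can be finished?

24

Task 1 can start immediately at hour 0; it finishes at hour 4.
Task 3 waits on task 1 (finishes hour 4), so it starts at hour 4 and finishes at 4 + 3 = hour 7.
Task 4 needs all of task 3 (finishes hour 7, plus 1-hour gap → hour 8); task 1 (finishes hour 4). That puts its earliest start at hour 8; it finishes at 8 + 9 = hour 17.
Task 5 needs all of task 4 (finishes hour 17); task 1 (finishes hour 4, plus 3-hour gap → hour 7). That puts its earliest start at hour 17; it finishes at 17 + 7 = hour 24.
After task 1 (finishes hour 4), task 2 can start at hour 4 and finishes at hour 6.
For task 6: task 2 (finishes hour 6); task 3 (finishes hour 7). Taking the maximum gives a start of hour 7, and it finishes at 7 + 1 = hour 8.
All tasks are finished once the last one completes. Finish times: Task 1 at 4, Task 2 at 6, Task 3 at 7, Task 4 at 17, Task 5 at 24, Task 6 at 8. The latest is hour 24.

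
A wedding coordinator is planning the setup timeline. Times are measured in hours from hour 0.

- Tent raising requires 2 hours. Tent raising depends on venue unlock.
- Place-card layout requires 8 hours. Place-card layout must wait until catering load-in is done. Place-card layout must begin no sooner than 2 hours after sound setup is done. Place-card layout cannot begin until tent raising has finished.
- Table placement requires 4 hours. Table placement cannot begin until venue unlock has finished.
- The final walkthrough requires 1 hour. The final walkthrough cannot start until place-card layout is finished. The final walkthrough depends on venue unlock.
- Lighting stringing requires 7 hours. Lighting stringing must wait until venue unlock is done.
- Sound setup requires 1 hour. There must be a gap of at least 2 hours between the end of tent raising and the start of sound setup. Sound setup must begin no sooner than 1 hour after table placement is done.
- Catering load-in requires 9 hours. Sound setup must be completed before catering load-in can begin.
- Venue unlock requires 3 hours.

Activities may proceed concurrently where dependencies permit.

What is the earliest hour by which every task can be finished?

27

Nothing blocks venue unlock, so it runs from hour 0 to hour 3.
After venue unlock (finishes hour 3), lighting stringing can start at hour 3 and finishes at hour 10.
Table placement cannot begin until venue unlock (finishes hour 3). It runs from hour 3 to 3 + 4 = hour 7.
After venue unlock (finishes hour 3), tent raising can start at hour 3 and finishes at hour 5.
For sound setup: tent raising (finishes hour 5, plus 2-hour gap → hour 7); table placement (finishes hour 7, plus 1-hour gap → hour 8). Taking the maximum gives a start of hour 8, and it finishes at 8 + 1 = hour 9.
Catering load-in cannot begin until sound setup (finishes hour 9). It runs from hour 9 to 9 + 9 = hour 18.
Place-card layout needs all of catering load-in (finishes hour 18); sound setup (finishes hour 9, plus 2-hour gap → hour 11); tent raising (finishes hour 5). That puts its earliest start at hour 18; it finishes at 18 + 8 = hour 26.
For the final walkthrough: place-card layout (finishes hour 26); venue unlock (finishes hour 3). Taking the maximum gives a start of hour 26, and it finishes at 26 + 1 = hour 27.
All tasks are finished once the last one completes. Finish times: Venue unlock at 3, Tent raising at 5, Table placement at 7, Lighting stringing at 10, Sound setup at 9, Catering load-in at 18, Place-card layout at 26, The final walkthrough at 27. The latest is hour 27.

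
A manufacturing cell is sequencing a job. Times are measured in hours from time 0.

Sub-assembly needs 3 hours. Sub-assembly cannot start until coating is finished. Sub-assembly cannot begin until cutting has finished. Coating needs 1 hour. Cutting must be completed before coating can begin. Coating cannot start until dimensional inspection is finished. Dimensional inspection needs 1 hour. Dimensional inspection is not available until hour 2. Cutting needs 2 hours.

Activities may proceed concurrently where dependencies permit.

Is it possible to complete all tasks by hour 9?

Dimensional inspection cannot begin until its own release at hour 2. It runs from hour 2 to 2 + 1 = hour 3.
Cutting can start immediately at hour 0; it finishes at hour 2.
Coating has to wait for cutting (finishes hour 2); dimensional inspection (finishes hour 3). The latest of these is hour 3, so coating runs hour 3 to 3 + 1 = hour 4.
Sub-assembly has to wait for coating (finishes hour 4); cutting (finishes hour 2). The latest of these is hour 4, so sub-assembly runs hour 4 to 4 + 3 = hour 7.
Every task is finished by hour 7, which is no later than the deadline of 9, so the schedule is feasible.

Yes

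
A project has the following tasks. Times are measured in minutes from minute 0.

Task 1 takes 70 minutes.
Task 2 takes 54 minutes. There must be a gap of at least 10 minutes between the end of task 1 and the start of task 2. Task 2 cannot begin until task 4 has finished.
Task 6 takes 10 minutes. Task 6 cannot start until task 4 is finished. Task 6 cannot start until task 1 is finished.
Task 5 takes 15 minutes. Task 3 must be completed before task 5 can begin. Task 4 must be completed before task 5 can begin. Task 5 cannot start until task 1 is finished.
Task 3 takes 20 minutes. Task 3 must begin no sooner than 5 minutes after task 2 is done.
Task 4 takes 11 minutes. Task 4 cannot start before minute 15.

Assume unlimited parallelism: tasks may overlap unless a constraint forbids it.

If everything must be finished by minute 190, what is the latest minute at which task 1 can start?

16

Nothing follows task 5; the deadline of minute 190 is its only limit. It must start by 190 − 15 = minute 175.
Task 3 has to be done before task 5 (must start by minute 175). That means finishing by minute 175, i.e. starting by 175 − 20 = minute 155.
Task 2 must finish before task 3 (must start by minute 155, minus 5-minute gap → minute 150). With a 54-minute duration, task 2 must start by 150 − 54 = minute 96.
Nothing follows task 6; the deadline of minute 190 is its only limit. It must start by 190 − 10 = minute 180.
Task 1 must finish in time for task 2 (must start by minute 96, minus 10-minute gap → minute 86); task 5 (must start by minute 175); task 6 (must start by minute 180). The tightest is minute 86, so task 1 must start by 86 − 70 = minute 16.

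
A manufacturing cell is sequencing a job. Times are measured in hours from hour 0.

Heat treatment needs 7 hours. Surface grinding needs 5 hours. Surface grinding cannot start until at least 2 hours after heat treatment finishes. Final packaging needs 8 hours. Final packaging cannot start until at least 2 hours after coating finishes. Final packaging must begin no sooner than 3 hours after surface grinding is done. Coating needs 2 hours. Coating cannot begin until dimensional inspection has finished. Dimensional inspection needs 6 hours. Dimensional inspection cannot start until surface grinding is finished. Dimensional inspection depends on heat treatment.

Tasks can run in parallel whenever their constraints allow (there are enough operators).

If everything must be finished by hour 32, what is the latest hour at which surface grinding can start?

9

To finish by hour 32, final packaging (duration 8) must start no later than hour 24.
Since final packaging (must start by hour 24, minus 2-hour gap → hour 22) depends on it, coating must finish by hour 22. Backing off its 2-hour duration gives a latest start of hour 20.
Since coating (must start by hour 20) depends on it, dimensional inspection must finish by hour 20. Backing off its 6-hour duration gives a latest start of hour 14.
For surface grinding: dimensional inspection (must start by hour 14); final packaging (must start by hour 24, minus 3-hour gap → hour 21). The most restrictive is hour 14; with a 5-hour duration, surface grinding must start by hour 9.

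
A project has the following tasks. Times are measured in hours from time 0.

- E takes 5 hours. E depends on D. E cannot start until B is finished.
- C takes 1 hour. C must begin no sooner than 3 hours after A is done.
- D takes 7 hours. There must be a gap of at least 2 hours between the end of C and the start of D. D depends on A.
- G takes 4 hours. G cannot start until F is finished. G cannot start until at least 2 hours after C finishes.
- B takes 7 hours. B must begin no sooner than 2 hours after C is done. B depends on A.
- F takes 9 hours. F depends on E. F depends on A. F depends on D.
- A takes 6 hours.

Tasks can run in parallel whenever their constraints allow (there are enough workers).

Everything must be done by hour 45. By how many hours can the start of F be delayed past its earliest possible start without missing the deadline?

8

A has no prerequisites, so it starts at hour 0 and finishes at hour 6.
C waits on A (finishes hour 6, plus 3-hour gap → hour 9), so it starts at hour 9 and finishes at 9 + 1 = hour 10.
D has to wait for C (finishes hour 10, plus 2-hour gap → hour 12); A (finishes hour 6). The latest of these is hour 12, so D runs hour 12 to 12 + 7 = hour 19.
B cannot start until C (finishes hour 10, plus 2-hour gap → hour 12); A (finishes hour 6). The controlling bound is hour 12, so B finishes at 12 + 7 = hour 19.
E cannot start until D (finishes hour 19); B (finishes hour 19). The controlling bound is hour 19, so E finishes at 19 + 5 = hour 24.
F needs all of E (finishes hour 24); A (finishes hour 6); D (finishes hour 19). That puts its earliest start at hour 24; it finishes at 24 + 9 = hour 33.

Working backward from the deadline:
To finish by hour 45, G (duration 4) must start no later than hour 41.
F has to be done before G (must start by hour 41). That means finishing by hour 41, i.e. starting by 41 − 9 = hour 32.
So F can start as early as hour 24 and as late as hour 32, giving 32 − 24 = 8 hours of slack.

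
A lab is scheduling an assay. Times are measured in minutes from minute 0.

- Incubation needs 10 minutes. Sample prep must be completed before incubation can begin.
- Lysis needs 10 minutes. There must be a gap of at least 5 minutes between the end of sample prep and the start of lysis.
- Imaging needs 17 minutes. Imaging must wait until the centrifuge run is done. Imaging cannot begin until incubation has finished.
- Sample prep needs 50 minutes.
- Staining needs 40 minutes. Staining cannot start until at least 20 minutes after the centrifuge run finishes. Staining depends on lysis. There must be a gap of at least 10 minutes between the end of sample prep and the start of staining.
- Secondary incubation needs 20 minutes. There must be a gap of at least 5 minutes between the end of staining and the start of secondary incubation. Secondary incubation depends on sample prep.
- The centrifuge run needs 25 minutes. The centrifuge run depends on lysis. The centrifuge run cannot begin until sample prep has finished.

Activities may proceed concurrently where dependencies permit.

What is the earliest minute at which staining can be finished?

Sample prep can start immediately at minute 0; it finishes at minute 50.
After sample prep (finishes minute 50, plus 5-minute gap → minute 55), lysis can start at minute 55 and finishes at minute 65.
The centrifuge run cannot start until lysis (finishes minute 65); sample prep (finishes minute 50). The controlling bound is minute 65, so the centrifuge run finishes at 65 + 25 = minute 90.
For staining: the centrifuge run (finishes minute 90, plus 20-minute gap → minute 110); lysis (finishes minute 65); sample prep (finishes minute 50, plus 10-minute gap → minute 60). Taking the maximum gives a start of minute 110, and it finishes at 110 + 40 = minute 150.

150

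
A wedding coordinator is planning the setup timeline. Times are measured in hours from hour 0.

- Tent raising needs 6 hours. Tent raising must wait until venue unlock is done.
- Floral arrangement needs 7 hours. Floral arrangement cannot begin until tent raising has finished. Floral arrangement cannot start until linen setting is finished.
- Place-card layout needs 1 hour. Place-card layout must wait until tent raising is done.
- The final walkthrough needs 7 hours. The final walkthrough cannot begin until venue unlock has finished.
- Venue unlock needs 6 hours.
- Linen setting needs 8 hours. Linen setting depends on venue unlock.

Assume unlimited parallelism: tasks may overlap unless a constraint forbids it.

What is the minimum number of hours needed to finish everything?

21

Nothing blocks venue unlock, so it runs from hour 0 to hour 6.
The final walkthrough cannot begin until venue unlock (finishes hour 6). It runs from hour 6 to 6 + 7 = hour 13.
Linen setting waits on venue unlock (finishes hour 6), so it starts at hour 6 and finishes at 6 + 8 = hour 14.
Tent raising waits on venue unlock (finishes hour 6), so it starts at hour 6 and finishes at 6 + 6 = hour 12.
After tent raising (finishes hour 12), place-card layout can start at hour 12 and finishes at hour 13.
Floral arrangement has to wait for tent raising (finishes hour 12); linen setting (finishes hour 14). The latest of these is hour 14, so floral arrangement runs hour 14 to 14 + 7 = hour 21.
All tasks are finished once the last one completes. Finish times: Venue unlock at 6, Tent raising at 12, Linen setting at 14, Floral arrangement at 21, Place-card layout at 13, The final walkthrough at 13. The latest is hour 21.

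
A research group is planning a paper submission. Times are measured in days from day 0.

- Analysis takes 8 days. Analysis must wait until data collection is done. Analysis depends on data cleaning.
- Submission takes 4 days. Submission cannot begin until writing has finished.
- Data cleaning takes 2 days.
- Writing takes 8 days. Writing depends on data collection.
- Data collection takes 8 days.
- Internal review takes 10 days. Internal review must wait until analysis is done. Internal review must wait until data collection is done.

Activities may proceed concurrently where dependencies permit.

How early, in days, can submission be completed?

20

Data collection has no prerequisites, so it starts at day 0 and finishes at day 8.
Writing waits on data collection (finishes day 8), so it starts at day 8 and finishes at 8 + 8 = day 16.
Submission cannot begin until writing (finishes day 16). It runs from day 16 to 16 + 4 = day 20.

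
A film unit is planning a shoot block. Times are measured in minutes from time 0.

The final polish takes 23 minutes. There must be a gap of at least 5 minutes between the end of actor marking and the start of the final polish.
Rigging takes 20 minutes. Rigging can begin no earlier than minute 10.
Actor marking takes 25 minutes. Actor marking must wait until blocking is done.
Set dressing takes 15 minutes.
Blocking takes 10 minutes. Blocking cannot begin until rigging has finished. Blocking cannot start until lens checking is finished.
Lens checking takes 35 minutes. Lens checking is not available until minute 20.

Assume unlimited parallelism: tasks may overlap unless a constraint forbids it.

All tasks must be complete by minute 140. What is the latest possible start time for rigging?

Nothing follows the final polish; the deadline of minute 140 is its only limit. It must start by 140 − 23 = minute 117.
Actor marking must finish before the final polish (must start by minute 117, minus 5-minute gap → minute 112). With a 25-minute duration, actor marking must start by 112 − 25 = minute 87.
Blocking has to be done before actor marking (must start by minute 87). That means finishing by minute 87, i.e. starting by 87 − 10 = minute 77.
Rigging must finish before blocking (must start by minute 77). With a 20-minute duration, rigging must start by 77 − 20 = minute 57.

57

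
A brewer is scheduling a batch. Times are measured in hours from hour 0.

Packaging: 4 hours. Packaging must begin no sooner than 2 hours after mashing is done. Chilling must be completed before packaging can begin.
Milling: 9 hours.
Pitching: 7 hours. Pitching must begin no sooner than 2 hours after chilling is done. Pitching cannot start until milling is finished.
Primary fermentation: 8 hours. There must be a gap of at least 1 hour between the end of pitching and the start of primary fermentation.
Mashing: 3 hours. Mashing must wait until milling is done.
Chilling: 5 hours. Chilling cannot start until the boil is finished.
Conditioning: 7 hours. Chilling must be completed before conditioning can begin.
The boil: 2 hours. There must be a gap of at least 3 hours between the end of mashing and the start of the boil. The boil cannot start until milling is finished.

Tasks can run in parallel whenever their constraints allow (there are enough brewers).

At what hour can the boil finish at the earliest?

Milling has no prerequisites, so it starts at hour 0 and finishes at hour 9.
Mashing cannot begin until milling (finishes hour 9). It runs from hour 9 to 9 + 3 = hour 12.
The boil has to wait for mashing (finishes hour 12, plus 3-hour gap → hour 15); milling (finishes hour 9). The latest of these is hour 15, so the boil runs hour 15 to 15 + 2 = hour 17.

17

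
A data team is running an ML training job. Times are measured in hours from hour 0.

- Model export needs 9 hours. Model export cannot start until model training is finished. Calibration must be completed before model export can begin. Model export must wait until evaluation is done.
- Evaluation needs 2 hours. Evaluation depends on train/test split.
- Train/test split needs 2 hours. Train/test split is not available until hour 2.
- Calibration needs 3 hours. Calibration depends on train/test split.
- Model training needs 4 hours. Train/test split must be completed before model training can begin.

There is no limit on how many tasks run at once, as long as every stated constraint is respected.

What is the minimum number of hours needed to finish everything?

17

After its own release at hour 2, train/test split can start at hour 2 and finishes at hour 4.
Calibration cannot begin until train/test split (finishes hour 4). It runs from hour 4 to 4 + 3 = hour 7.
Evaluation cannot begin until train/test split (finishes hour 4). It runs from hour 4 to 4 + 2 = hour 6.
Model training waits on train/test split (finishes hour 4), so it starts at hour 4 and finishes at 4 + 4 = hour 8.
For model export: model training (finishes hour 8); calibration (finishes hour 7); evaluation (finishes hour 6). Taking the maximum gives a start of hour 8, and it finishes at 8 + 9 = hour 17.
All tasks are finished once the last one completes. Finish times: Train/test split at 4, Model training at 8, Evaluation at 6, Calibration at 7, Model export at 17. The latest is hour 17.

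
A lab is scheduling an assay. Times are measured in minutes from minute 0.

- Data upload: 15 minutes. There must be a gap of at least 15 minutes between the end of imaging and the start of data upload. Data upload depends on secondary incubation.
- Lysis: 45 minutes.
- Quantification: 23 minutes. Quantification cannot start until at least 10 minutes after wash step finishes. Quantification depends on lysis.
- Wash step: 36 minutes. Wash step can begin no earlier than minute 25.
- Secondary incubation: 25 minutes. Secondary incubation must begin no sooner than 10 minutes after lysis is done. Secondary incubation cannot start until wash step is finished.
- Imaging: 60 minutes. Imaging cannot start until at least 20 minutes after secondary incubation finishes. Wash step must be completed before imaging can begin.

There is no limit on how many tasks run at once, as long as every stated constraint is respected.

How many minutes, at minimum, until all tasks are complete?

196

Wash step waits on its own release at minute 25, so it starts at minute 25 and finishes at 25 + 36 = minute 61.
Lysis can start immediately at minute 0; it finishes at minute 45.
For quantification: wash step (finishes minute 61, plus 10-minute gap → minute 71); lysis (finishes minute 45). Taking the maximum gives a start of minute 71, and it finishes at 71 + 23 = minute 94.
For secondary incubation: lysis (finishes minute 45, plus 10-minute gap → minute 55); wash step (finishes minute 61). Taking the maximum gives a start of minute 61, and it finishes at 61 + 25 = minute 86.
For imaging: secondary incubation (finishes minute 86, plus 20-minute gap → minute 106); wash step (finishes minute 61). Taking the maximum gives a start of minute 106, and it finishes at 106 + 60 = minute 166.
Data upload has to wait for imaging (finishes minute 166, plus 15-minute gap → minute 181); secondary incubation (finishes minute 86). The latest of these is minute 181, so data upload runs minute 181 to 181 + 15 = minute 196.
All tasks are finished once the last one completes. Finish times: Lysis at 45, Wash step at 61, Secondary incubation at 86, Imaging at 166, Quantification at 94, Data upload at 196. The latest is minute 196.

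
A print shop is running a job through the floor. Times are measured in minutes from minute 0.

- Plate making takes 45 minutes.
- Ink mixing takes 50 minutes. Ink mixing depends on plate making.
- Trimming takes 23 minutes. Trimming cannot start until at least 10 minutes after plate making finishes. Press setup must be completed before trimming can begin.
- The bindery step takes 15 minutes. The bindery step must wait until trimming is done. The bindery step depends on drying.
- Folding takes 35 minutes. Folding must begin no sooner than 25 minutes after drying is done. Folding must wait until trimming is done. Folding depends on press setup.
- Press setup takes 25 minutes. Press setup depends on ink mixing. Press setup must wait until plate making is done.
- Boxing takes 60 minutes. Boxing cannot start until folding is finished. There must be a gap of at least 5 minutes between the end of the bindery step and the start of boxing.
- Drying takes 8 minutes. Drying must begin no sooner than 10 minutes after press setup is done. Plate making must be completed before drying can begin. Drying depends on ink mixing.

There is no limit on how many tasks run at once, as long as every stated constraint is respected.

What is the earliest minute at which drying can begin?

130

Plate making has no prerequisites, so it starts at minute 0 and finishes at minute 45.
After plate making (finishes minute 45), ink mixing can start at minute 45 and finishes at minute 95.
Press setup has to wait for ink mixing (finishes minute 95); plate making (finishes minute 45). The latest of these is minute 95, so press setup runs minute 95 to 95 + 25 = minute 120.
Drying waits on press setup (finishes minute 120, plus 10-minute gap → minute 130); plate making (finishes minute 45); ink mixing (finishes minute 95). The latest of these is minute 130, which is the earliest drying can start.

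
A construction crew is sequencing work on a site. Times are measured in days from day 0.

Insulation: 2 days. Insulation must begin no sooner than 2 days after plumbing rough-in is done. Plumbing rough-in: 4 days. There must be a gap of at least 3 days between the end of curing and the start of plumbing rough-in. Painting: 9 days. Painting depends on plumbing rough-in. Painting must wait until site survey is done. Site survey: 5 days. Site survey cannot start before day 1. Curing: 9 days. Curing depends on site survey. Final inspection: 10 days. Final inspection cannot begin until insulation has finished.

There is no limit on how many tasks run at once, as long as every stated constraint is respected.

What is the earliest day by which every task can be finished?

36

Site survey waits on its own release at day 1, so it starts at day 1 and finishes at 1 + 5 = day 6.
Curing waits on site survey (finishes day 6), so it starts at day 6 and finishes at 6 + 9 = day 15.
After curing (finishes day 15, plus 3-day gap → day 18), plumbing rough-in can start at day 18 and finishes at day 22.
Painting has to wait for plumbing rough-in (finishes day 22); site survey (finishes day 6). The latest of these is day 22, so painting runs day 22 to 22 + 9 = day 31.
Insulation cannot begin until plumbing rough-in (finishes day 22, plus 2-day gap → day 24). It runs from day 24 to 24 + 2 = day 26.
Final inspection waits on insulation (finishes day 26), so it starts at day 26 and finishes at 26 + 10 = day 36.
All tasks are finished once the last one completes. Finish times: Site survey at 6, Curing at 15, Plumbing rough-in at 22, Insulation at 26, Painting at 31, Final inspection at 36. The latest is day 36.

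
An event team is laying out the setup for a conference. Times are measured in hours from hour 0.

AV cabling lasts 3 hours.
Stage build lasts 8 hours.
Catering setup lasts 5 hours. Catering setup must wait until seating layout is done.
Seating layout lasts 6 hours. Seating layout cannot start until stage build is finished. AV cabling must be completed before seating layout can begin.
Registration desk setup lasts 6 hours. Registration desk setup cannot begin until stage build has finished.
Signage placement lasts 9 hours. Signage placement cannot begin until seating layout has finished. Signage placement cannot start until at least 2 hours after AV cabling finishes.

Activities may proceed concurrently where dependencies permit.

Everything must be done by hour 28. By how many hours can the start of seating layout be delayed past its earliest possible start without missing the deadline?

5

Nothing blocks AV cabling, so it runs from hour 0 to hour 3.
Stage build can start immediately at hour 0; it finishes at hour 8.
Seating layout has to wait for stage build (finishes hour 8); AV cabling (finishes hour 3). The latest of these is hour 8, so seating layout runs hour 8 to 8 + 6 = hour 14.

Working backward from the deadline:
To finish by hour 28, signage placement (duration 9) must start no later than hour 19.
To finish by hour 28, catering setup (duration 5) must start no later than hour 23.
Seating layout must finish in time for signage placement (must start by hour 19); catering setup (must start by hour 23). The tightest is hour 19, so seating layout must start by 19 − 6 = hour 13.
So seating layout can start as early as hour 8 and as late as hour 13, giving 13 − 8 = 5 hours of slack.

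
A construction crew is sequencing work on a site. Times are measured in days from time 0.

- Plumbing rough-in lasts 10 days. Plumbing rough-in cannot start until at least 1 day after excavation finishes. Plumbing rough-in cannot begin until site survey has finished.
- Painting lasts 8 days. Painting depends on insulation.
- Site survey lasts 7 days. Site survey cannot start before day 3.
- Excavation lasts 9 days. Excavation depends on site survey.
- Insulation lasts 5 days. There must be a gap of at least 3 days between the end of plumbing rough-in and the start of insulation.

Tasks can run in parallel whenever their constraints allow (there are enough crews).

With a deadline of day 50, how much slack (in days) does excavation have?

After its own release at day 3, site survey can start at day 3 and finishes at day 10.
Excavation cannot begin until site survey (finishes day 10). It runs from day 10 to 10 + 9 = day 19.

Working backward from the deadline:
Nothing follows painting; the deadline of day 50 is its only limit. It must start by 50 − 8 = day 42.
Insulation feeds into painting (must start by day 42); so insulation must finish by day 42 and therefore start by day 37.
Plumbing rough-in must finish before insulation (must start by day 37, minus 3-day gap → day 34). With a 10-day duration, plumbing rough-in must start by 34 − 10 = day 24.
Excavation feeds into plumbing rough-in (must start by day 24, minus 1-day gap → day 23); so excavation must finish by day 23 and therefore start by day 14.
So excavation can start as early as day 10 and as late as day 14, giving 14 − 10 = 4 days of slack.

4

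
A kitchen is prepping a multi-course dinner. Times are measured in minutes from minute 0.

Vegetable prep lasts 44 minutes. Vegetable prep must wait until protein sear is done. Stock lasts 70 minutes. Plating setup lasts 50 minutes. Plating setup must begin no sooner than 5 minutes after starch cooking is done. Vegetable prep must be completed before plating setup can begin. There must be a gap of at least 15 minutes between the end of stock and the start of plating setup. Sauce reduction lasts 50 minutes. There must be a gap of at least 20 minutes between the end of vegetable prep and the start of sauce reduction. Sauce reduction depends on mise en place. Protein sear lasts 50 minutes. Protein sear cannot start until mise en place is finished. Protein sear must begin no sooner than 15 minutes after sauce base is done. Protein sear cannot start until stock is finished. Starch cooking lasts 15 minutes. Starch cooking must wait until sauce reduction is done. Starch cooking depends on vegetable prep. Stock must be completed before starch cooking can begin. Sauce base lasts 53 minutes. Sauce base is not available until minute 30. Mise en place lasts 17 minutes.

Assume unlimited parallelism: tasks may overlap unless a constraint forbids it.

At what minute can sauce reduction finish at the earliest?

262

Sauce base waits on its own release at minute 30, so it starts at minute 30 and finishes at 30 + 53 = minute 83.
Stock can start immediately at minute 0; it finishes at minute 70.
Mise en place has no prerequisites, so it starts at minute 0 and finishes at minute 17.
Protein sear cannot start until mise en place (finishes minute 17); sauce base (finishes minute 83, plus 15-minute gap → minute 98); stock (finishes minute 70). The controlling bound is minute 98, so protein sear finishes at 98 + 50 = minute 148.
After protein sear (finishes minute 148), vegetable prep can start at minute 148 and finishes at minute 192.
Sauce reduction needs all of vegetable prep (finishes minute 192, plus 20-minute gap → minute 212); mise en place (finishes minute 17). That puts its earliest start at minute 212; it finishes at 212 + 50 = minute 262.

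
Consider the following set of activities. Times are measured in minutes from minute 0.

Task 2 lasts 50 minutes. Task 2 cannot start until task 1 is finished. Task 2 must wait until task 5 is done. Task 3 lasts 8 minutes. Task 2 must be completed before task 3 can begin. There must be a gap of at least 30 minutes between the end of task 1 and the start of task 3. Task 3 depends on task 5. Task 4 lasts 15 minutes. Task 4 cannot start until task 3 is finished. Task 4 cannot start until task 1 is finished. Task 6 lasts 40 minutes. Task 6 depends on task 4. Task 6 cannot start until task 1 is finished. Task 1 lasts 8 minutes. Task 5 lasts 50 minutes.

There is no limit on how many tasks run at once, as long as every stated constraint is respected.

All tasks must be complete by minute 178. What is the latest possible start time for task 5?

15

Task 6 must finish by minute 178; it takes 40 minutes, so it must start by 178 − 40 = minute 138.
Task 4 must finish before task 6 (must start by minute 138). With a 15-minute duration, task 4 must start by 138 − 15 = minute 123.
Since task 4 (must start by minute 123) depends on it, task 3 must finish by minute 123. Backing off its 8-minute duration gives a latest start of minute 115.
Task 2 must finish before task 3 (must start by minute 115). With a 50-minute duration, task 2 must start by 115 − 50 = minute 65.
Task 5 has several dependents: task 2 (must start by minute 65); task 3 (must start by minute 115). The earliest of those limits is minute 65, so task 5 must start by 65 − 50 = minute 15.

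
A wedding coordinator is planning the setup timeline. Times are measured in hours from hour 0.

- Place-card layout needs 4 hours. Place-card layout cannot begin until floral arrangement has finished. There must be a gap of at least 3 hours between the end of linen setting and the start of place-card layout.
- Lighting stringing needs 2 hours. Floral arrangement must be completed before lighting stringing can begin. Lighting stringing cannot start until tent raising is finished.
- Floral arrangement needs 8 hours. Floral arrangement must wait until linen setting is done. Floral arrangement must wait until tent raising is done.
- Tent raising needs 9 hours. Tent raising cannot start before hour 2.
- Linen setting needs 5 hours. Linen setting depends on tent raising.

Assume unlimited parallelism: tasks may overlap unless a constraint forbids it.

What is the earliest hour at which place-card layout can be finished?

28

Tent raising cannot begin until its own release at hour 2. It runs from hour 2 to 2 + 9 = hour 11.
Linen setting cannot begin until tent raising (finishes hour 11). It runs from hour 11 to 11 + 5 = hour 16.
Floral arrangement needs all of linen setting (finishes hour 16); tent raising (finishes hour 11). That puts its earliest start at hour 16; it finishes at 16 + 8 = hour 24.
Place-card layout needs all of floral arrangement (finishes hour 24); linen setting (finishes hour 16, plus 3-hour gap → hour 19). That puts its earliest start at hour 24; it finishes at 24 + 4 = hour 28.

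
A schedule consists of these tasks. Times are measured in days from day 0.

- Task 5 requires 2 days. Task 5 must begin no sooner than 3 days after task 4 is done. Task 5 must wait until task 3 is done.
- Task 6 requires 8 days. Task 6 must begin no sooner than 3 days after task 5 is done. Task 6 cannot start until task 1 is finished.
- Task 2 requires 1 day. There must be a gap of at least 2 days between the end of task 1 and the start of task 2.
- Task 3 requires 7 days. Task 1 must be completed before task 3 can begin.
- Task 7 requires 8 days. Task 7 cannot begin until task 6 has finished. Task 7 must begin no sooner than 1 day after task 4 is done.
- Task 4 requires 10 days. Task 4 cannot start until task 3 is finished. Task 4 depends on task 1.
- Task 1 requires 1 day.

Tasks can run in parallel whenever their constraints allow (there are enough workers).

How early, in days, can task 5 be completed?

23

Nothing blocks task 1, so it runs from day 0 to day 1.
Task 3 waits on task 1 (finishes day 1), so it starts at day 1 and finishes at 1 + 7 = day 8.
Task 4 cannot start until task 3 (finishes day 8); task 1 (finishes day 1). The controlling bound is day 8, so task 4 finishes at 8 + 10 = day 18.
Task 5 cannot start until task 4 (finishes day 18, plus 3-day gap → day 21); task 3 (finishes day 8). The controlling bound is day 21, so task 5 finishes at 21 + 2 = day 23.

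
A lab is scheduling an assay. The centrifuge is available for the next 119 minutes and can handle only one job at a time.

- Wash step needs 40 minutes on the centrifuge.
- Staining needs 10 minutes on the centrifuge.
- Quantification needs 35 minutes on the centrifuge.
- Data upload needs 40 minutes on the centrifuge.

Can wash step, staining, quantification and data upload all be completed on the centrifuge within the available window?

No

Running back to back, the jobs need 40 + 10 + 35 + 40 = 125 minutes on the centrifuge.
Since 125 > 119, they cannot all fit.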